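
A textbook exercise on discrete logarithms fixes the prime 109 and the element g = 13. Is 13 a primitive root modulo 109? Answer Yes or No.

Yes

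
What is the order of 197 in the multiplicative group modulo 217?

30

By Lagrange's theorem, ord_217(197) divides φ(217) = φ(7·31) = (7−1)·(31−1) = 6·30 = 180 = 2^2 · 3^2 · 5.
Divisors of 180: 1, 2, 3, 4, 5, 6, 9, 10, 12, 15, 18, 20, 30, 36, 45, 60, 90, 180.
Test each divisor d:
197^1 ≡ 197 (mod 217)
197^2 ≡ 183 (mod 217)
197^3 ≡ 29 (mod 217)
197^4 ≡ 71 (mod 217)
197^5 ≡ 99 (mod 217)
197^6 ≡ 190 (mod 217)
197^9 ≡ 85 (mod 217)
197^10 ≡ 36 (mod 217)
197^12 ≡ 78 (mod 217)
197^15 ≡ 92 (mod 217)
197^18 ≡ 64 (mod 217)
197^20 ≡ 211 (mod 217)
197^30 ≡ 1 (mod 217) ✓
The smallest such exponent is 30, so the order of 197 is 30.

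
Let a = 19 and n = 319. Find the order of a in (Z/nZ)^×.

By Lagrange's theorem, ord_319(19) divides φ(319) = φ(11·29) = (11−1)·(29−1) = 10·28 = 280 = 2^3 · 5 · 7.
Divisors of 280: 1, 2, 4, 5, 7, 8, 10, 14, 20, 28, 35, 40, 56, 70, 140, 280.
Compute 19^d (mod 319) for the divisors d until we hit 1:
19^1 ≡ 19
19^2 ≡ 42
19^4 ≡ 169
19^5 ≡ 21
19^7 ≡ 244
19^8 ≡ 170
19^10 ≡ 122
19^14 ≡ 202
19^20 ≡ 210
19^28 ≡ 291
19^35 ≡ 186
19^40 ≡ 78
19^56 ≡ 146
19^70 ≡ 144
19^140 ≡ 1
So ord_319(19) = 140.

140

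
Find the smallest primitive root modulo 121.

φ(121) = φ(11^2) = 11·(11−1) = 110 = 2 · 5 · 11.
Test candidates g = 2, 3, … against the prime factors q ∈ {2, 5, 11} of φ(121): g is a generator iff g^(110/q) ≢ 1 for every such q.
g = 2: 2^55 ≡ 120; 2^22 ≡ 81; 2^10 ≡ 56 — none is 1, so 2 is a primitive root.
So 2 is the smallest generator of (Z/121Z)^×.

2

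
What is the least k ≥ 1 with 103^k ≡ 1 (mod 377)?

14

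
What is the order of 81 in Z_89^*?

22

ord(81) | φ(89) = 89 − 1 = 88 = 2^3 · 11.
Divisors of 88: 1, 2, 4, 8, 11, 22, 44, 88.
Evaluate successive powers at the divisors of 88:
81^1 ≡ 81
81^2 ≡ 64
81^4 ≡ 2
81^8 ≡ 4
81^11 ≡ 88
81^22 ≡ 1
So ord_89(81) = 22.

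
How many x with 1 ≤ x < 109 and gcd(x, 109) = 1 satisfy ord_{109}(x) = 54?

φ(109) = 109 − 1 = 108 = 2^2 · 3^3.
(Z/109Z)^× is cyclic (|G| = 108); a cyclic group of order m has exactly φ(d) elements of each order d | m, and none otherwise.
54 = 2 · 3^3 divides 108, and φ(54) = 18.

18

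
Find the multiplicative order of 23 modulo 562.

The order of 23 must divide φ(562) = φ(2)·φ(281) = 1·280 = 280 = 2^3 · 5 · 7.
Divisors of 280: 1, 2, 4, 5, 7, 8, 10, 14, 20, 28, 35, 40, 56, 70, 140, 280.
Test each divisor d:
23^1 ≡ 23 (mod 562)
23^2 ≡ 529 (mod 562)
23^4 ≡ 527 (mod 562)
23^5 ≡ 319 (mod 562)
23^7 ≡ 151 (mod 562)
23^8 ≡ 101 (mod 562)
23^10 ≡ 39 (mod 562)
23^14 ≡ 321 (mod 562)
23^20 ≡ 397 (mod 562)
23^28 ≡ 195 (mod 562)
23^35 ≡ 221 (mod 562)
23^40 ≡ 249 (mod 562)
23^56 ≡ 371 (mod 562)
23^70 ≡ 509 (mod 562)
23^140 ≡ 561 (mod 562)
23^280 ≡ 1 (mod 562) ✓
The smallest such exponent is 280, so the order of 23 is 280.

280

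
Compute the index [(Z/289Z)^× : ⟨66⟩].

ord(66) | φ(289) = φ(17^2) = 17·(17−1) = 272 = 2^4 · 17.
Divisors of 272: 1, 2, 4, 8, 16, 17, 34, 68, 136, 272.
Evaluate successive powers at the divisors of 272:
66^1 ≡ 66
66^2 ≡ 21
66^4 ≡ 152
66^8 ≡ 273
66^16 ≡ 256
66^17 ≡ 134
66^34 ≡ 38
66^68 ≡ 288
66^136 ≡ 1
Thus |⟨66⟩| = ord(66) = 136.
[(Z/289Z)^× : ⟨66⟩] = 272/136 = 2.

2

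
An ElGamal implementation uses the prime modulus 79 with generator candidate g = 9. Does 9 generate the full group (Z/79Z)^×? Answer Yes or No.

φ(79) = 79 − 1 = 78 = 2 · 3 · 13.
Test 9^(78/q) mod 79 for each prime factor q of 78:
9^39 ≡ 1 (mod 79)  [q = 2: ≡ 1 ✗]
9^26 ≡ 55 (mod 79)  [q = 3: ≢ 1 ✓]
9^6 ≡ 8 (mod 79)  [q = 13: ≢ 1 ✓]
The check at q = 2 fails, so 9 generates a proper subgroup.

No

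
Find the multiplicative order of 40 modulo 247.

Since 40 ∈ (Z/247Z)^×, its order divides φ(247) = φ(13·19) = (13−1)·(19−1) = 12·18 = 216 = 2^3 · 3^3.
Divisors of 216: 1, 2, 3, 4, 6, 8, 9, 12, 18, 24, 27, 36, 54, 72, 108, 216.
Check 40^d mod 247 for each divisor in increasing order:
40^1 ≡ 40
40^2 ≡ 118
40^3 ≡ 27
40^4 ≡ 92
40^6 ≡ 235
40^8 ≡ 66
40^9 ≡ 170
40^12 ≡ 144
40^18 ≡ 1
Hence ord(40) = 18.

18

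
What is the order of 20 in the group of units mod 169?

156

The order of 20 must divide φ(169) = φ(13^2) = 13·(13−1) = 156 = 2^2 · 3 · 13.
Divisors of 156: 1, 2, 3, 4, 6, 12, 13, 26, 39, 52, 78, 156.
Compute 20^d (mod 169) for the divisors d until we hit 1:
20^1 ≡ 20 (mod 169)
20^2 ≡ 62 (mod 169)
20^3 ≡ 57 (mod 169)
20^4 ≡ 126 (mod 169)
20^6 ≡ 38 (mod 169)
20^12 ≡ 92 (mod 169)
20^13 ≡ 150 (mod 169)
20^26 ≡ 23 (mod 169)
20^39 ≡ 70 (mod 169)
20^52 ≡ 22 (mod 169)
20^78 ≡ 168 (mod 169)
20^156 ≡ 1 (mod 169) ✓
The smallest such exponent is 156, so the order of 20 is 156.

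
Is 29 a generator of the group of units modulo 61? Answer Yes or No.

No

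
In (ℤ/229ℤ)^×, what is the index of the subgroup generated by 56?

2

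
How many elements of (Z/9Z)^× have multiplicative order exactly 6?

φ(9) = φ(3^2) = 3·(3−1) = 6 = 2 · 3.
Since (Z/9Z)^× is cyclic of order 6, the number of elements of order d is φ(d) when d | 6 and 0 otherwise.
6 = 2 · 3 divides 6, and φ(6) = 2.

2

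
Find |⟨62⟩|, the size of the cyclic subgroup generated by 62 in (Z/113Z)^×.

56

The order of 62 must divide φ(113) = 113 − 1 = 112 = 2^4 · 7.
Divisors of 112: 1, 2, 4, 7, 8, 14, 16, 28, 56, 112.
Check 62^d mod 113 for each divisor in increasing order:
62^1 ≡ 62 (mod 113)
62^2 ≡ 2 (mod 113)
62^4 ≡ 4 (mod 113)
62^7 ≡ 44 (mod 113)
62^8 ≡ 16 (mod 113)
62^14 ≡ 15 (mod 113)
62^16 ≡ 30 (mod 113)
62^28 ≡ 112 (mod 113)
62^56 ≡ 1 (mod 113) ✓
The smallest such exponent is 56, so the order of 62 is 56.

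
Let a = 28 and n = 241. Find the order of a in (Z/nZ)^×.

ord(28) | φ(241) = 241 − 1 = 240 = 2^4 · 3 · 5.
Divisors of 240: 1, 2, 3, 4, 5, 6, 8, 10, 12, 15, 16, 20, 24, 30, 40, 48, 60, 80, 120, 240.
Evaluate successive powers at the divisors of 240:
28^1 ≡ 28
28^2 ≡ 61
28^3 ≡ 21
28^4 ≡ 106
28^5 ≡ 76
28^6 ≡ 200
28^8 ≡ 150
28^10 ≡ 233
28^12 ≡ 235
28^15 ≡ 115
28^16 ≡ 87
28^20 ≡ 64
28^24 ≡ 36
28^30 ≡ 211
28^40 ≡ 240
28^48 ≡ 91
28^60 ≡ 177
28^80 ≡ 1
Hence ord(28) = 80.

80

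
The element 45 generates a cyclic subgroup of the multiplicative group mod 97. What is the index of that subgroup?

By Lagrange's theorem, ord_97(45) divides φ(97) = 97 − 1 = 96 = 2^5 · 3.
Divisors of 96: 1, 2, 3, 4, 6, 8, 12, 16, 24, 32, 48, 96.
Evaluate successive powers at the divisors of 96:
45^1 ≡ 45 (mod 97)
45^2 ≡ 85 (mod 97)
45^3 ≡ 42 (mod 97)
45^4 ≡ 47 (mod 97)
45^6 ≡ 18 (mod 97)
45^8 ≡ 75 (mod 97)
45^12 ≡ 33 (mod 97)
45^16 ≡ 96 (mod 97)
45^24 ≡ 22 (mod 97)
45^32 ≡ 1 (mod 97) ✓
The order of 45 is 32, so the subgroup it generates has 32 elements.
Index = |(Z/97Z)^×| / |⟨45⟩| = 96 / 32 = 3.

3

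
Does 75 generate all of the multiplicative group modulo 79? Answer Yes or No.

φ(79) = 79 − 1 = 78 = 2 · 3 · 13.
It suffices to check that the order of 75 is not a proper divisor of 78: compute 75^(78/q) for q ∈ {2, 3, 13}.
75^39 ≡ 78 (mod 79)  [q = 2: ≢ 1 ✓]
75^26 ≡ 55 (mod 79)  [q = 3: ≢ 1 ✓]
75^6 ≡ 67 (mod 79)  [q = 13: ≢ 1 ✓]
All checks pass, so 75 has order 78 and is a primitive root modulo 79.

Yes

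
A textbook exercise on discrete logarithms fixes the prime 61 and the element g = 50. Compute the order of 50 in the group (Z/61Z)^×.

4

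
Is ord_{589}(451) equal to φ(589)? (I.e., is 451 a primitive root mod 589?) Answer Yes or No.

589 = 19 · 31 is a product of two distinct odd primes, so (Z/589Z)^× ≅ (Z/19Z)^× × (Z/31Z)^× is not cyclic.
No primitive root modulo 589 exists; in particular 451 is not one.

No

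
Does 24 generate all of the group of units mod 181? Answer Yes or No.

Yes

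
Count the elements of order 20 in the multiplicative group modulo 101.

8

φ(101) = 101 − 1 = 100 = 2^2 · 5^2.
In a cyclic group of order 100, there are φ(d) elements of order d for each divisor d of 100, and zero for non-divisors.
20 = 2^2 · 5 divides 100, and φ(20) = 8.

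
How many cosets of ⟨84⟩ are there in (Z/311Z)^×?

2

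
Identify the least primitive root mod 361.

2

φ(361) = φ(19^2) = 19·(19−1) = 342 = 2 · 3^2 · 19.
Test candidates g = 2, 3, … against the prime factors q ∈ {2, 3, 19} of φ(361): g is a generator iff g^(342/q) ≢ 1 for every such q.
g = 2: 2^171 ≡ 360; 2^114 ≡ 292; 2^18 ≡ 58 — none is 1, so 2 is a primitive root.
So 2 is the smallest generator of (Z/361Z)^×.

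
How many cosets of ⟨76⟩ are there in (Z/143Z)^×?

10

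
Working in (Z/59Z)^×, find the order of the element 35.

29

Since 35 ∈ (Z/59Z)^×, its order divides φ(59) = 59 − 1 = 58 = 2 · 29.
Divisors of 58: 1, 2, 29, 58.
Compute 35^d (mod 59) for the divisors d until we hit 1:
35^1 ≡ 35 (mod 59)
35^2 ≡ 45 (mod 59)
35^29 ≡ 1 (mod 59) ✓
The smallest such exponent is 29, so the order of 35 is 29.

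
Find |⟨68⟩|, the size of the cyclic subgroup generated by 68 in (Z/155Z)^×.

ord(68) | φ(155) = φ(5·31) = (5−1)·(31−1) = 4·30 = 120 = 2^3 · 3 · 5.
Divisors of 120: 1, 2, 3, 4, 5, 6, 8, 10, 12, 15, 20, 24, 30, 40, 60, 120.
Check 68^d mod 155 for each divisor in increasing order:
68^1 ≡ 68 (mod 155)
68^2 ≡ 129 (mod 155)
68^3 ≡ 92 (mod 155)
68^4 ≡ 56 (mod 155)
68^5 ≡ 88 (mod 155)
68^6 ≡ 94 (mod 155)
68^8 ≡ 36 (mod 155)
68^10 ≡ 149 (mod 155)
68^12 ≡ 1 (mod 155) ✓
So ord_155(68) = 12.

12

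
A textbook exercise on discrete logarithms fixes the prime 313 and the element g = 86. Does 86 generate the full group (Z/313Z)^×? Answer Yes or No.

Yes

φ(313) = 313 − 1 = 312 = 2^3 · 3 · 13.
Test 86^(312/q) mod 313 for each prime factor q of 312:
86^156 ≡ 312 (mod 313)  [q = 2: ≢ 1 ✓]
86^104 ≡ 98 (mod 313)  [q = 3: ≢ 1 ✓]
86^24 ≡ 103 (mod 313)  [q = 13: ≢ 1 ✓]
Every test exponent gives a nontrivial residue, hence 86 generates the full group.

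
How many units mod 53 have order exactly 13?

φ(53) = 53 − 1 = 52 = 2^2 · 13.
Since (Z/53Z)^× is cyclic of order 52, the number of elements of order d is φ(d) when d | 52 and 0 otherwise.
13 | 52, and φ(13) = 13 − 1 = 12.

12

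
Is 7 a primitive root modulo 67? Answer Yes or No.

φ(67) = 67 − 1 = 66 = 2 · 3 · 11.
It suffices to check that the order of 7 is not a proper divisor of 66: compute 7^(66/q) for q ∈ {2, 3, 11}.
7^33 ≡ 66 (mod 67)  [q = 2: ≢ 1 ✓]
7^22 ≡ 29 (mod 67)  [q = 3: ≢ 1 ✓]
7^6 ≡ 64 (mod 67)  [q = 11: ≢ 1 ✓]
None equal 1, so ord_67(7) = 66: 7 is a primitive root.

Yes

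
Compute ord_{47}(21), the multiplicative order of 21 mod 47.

Since 21 ∈ (Z/47Z)^×, its order divides φ(47) = 47 − 1 = 46 = 2 · 23.
Divisors of 46: 1, 2, 23, 46.
Evaluate successive powers at the divisors of 46:
21^1 ≡ 21
21^2 ≡ 18
21^23 ≡ 1
The smallest such exponent is 23, so the order of 21 is 23.

23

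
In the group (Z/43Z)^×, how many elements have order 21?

φ(43) = 43 − 1 = 42 = 2 · 3 · 7.
Since (Z/43Z)^× is cyclic of order 42, the number of elements of order d is φ(d) when d | 42 and 0 otherwise.
21 = 3 · 7 divides 42, and φ(21) = 12.

12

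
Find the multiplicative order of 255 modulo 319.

Since 255 ∈ (Z/319Z)^×, its order divides φ(319) = φ(11·29) = (11−1)·(29−1) = 10·28 = 280 = 2^3 · 5 · 7.
Divisors of 280: 1, 2, 4, 5, 7, 8, 10, 14, 20, 28, 35, 40, 56, 70, 140, 280.
Test each divisor d:
255^1 ≡ 255 (mod 319)
255^2 ≡ 268 (mod 319)
255^4 ≡ 49 (mod 319)
255^5 ≡ 54 (mod 319)
255^7 ≡ 117 (mod 319)
255^8 ≡ 168 (mod 319)
255^10 ≡ 45 (mod 319)
255^14 ≡ 291 (mod 319)
255^20 ≡ 111 (mod 319)
255^28 ≡ 146 (mod 319)
255^35 ≡ 175 (mod 319)
255^40 ≡ 199 (mod 319)
255^56 ≡ 262 (mod 319)
255^70 ≡ 1 (mod 319) ✓
So ord_319(255) = 70.

70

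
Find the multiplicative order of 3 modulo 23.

ord(3) | φ(23) = 23 − 1 = 22 = 2 · 11.
Divisors of 22: 1, 2, 11, 22.
Compute 3^d (mod 23) for the divisors d until we hit 1:
3^1 ≡ 3 (mod 23)
3^2 ≡ 9 (mod 23)
3^11 ≡ 1 (mod 23) ✓
The smallest such exponent is 11, so the order of 3 is 11.

11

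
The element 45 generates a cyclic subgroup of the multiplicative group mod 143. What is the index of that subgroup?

By Lagrange's theorem, ord_143(45) divides φ(143) = φ(11·13) = (11−1)·(13−1) = 10·12 = 120 = 2^3 · 3 · 5.
Divisors of 120: 1, 2, 3, 4, 5, 6, 8, 10, 12, 15, 20, 24, 30, 40, 60, 120.
Evaluate successive powers at the divisors of 120:
45^1 ≡ 45
45^2 ≡ 23
45^3 ≡ 34
45^4 ≡ 100
45^5 ≡ 67
45^6 ≡ 12
45^8 ≡ 133
45^10 ≡ 56
45^12 ≡ 1
So ord_143(45) = 12, hence |⟨45⟩| = 12.
Index = |(Z/143Z)^×| / |⟨45⟩| = 120 / 12 = 10.

10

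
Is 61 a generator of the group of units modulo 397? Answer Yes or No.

Yes

φ(397) = 397 − 1 = 396 = 2^2 · 3^2 · 11.
61 is a primitive root mod 397 iff 61^(φ(397)/q) ≢ 1 for every prime q | φ(397), i.e. q ∈ {2, 3, 11}.
61^198 ≡ 396 (mod 397)  [q = 2: ≢ 1 ✓]
61^132 ≡ 362 (mod 397)  [q = 3: ≢ 1 ✓]
61^36 ≡ 31 (mod 397)  [q = 11: ≢ 1 ✓]
None equal 1, so ord_397(61) = 396: 61 is a primitive root.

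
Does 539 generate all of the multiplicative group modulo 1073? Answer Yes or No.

1073 = 29 · 37 is a product of two distinct odd primes, so (Z/1073Z)^× ≅ (Z/29Z)^× × (Z/37Z)^× is not cyclic.
No primitive root modulo 1073 exists; in particular 539 is not one.

No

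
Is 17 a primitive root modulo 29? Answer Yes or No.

φ(29) = 29 − 1 = 28 = 2^2 · 7.
An element g generates (Z/29Z)^× iff g^(28/q) ≢ 1 (mod 29) for each prime q ∈ {2, 7}.
17^14 ≡ 28 (mod 29)  [q = 2: ≢ 1 ✓]
17^4 ≡ 1 (mod 29)  [q = 7: ≡ 1 ✗]
17^4 ≡ 1 shows ord(17) | 4, strictly less than φ(29); not a primitive root.

No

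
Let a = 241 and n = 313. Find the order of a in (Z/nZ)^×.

156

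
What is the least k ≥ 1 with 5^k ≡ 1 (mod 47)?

46

The order of 5 must divide φ(47) = 47 − 1 = 46 = 2 · 23.
Divisors of 46: 1, 2, 23, 46.
Test each divisor d:
5^1 ≡ 5
5^2 ≡ 25
5^23 ≡ 46
5^46 ≡ 1
Therefore the multiplicative order of 5 modulo 47 is 46.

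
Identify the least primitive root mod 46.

φ(46) = φ(2)·φ(23) = 1·22 = 22 = 2 · 11.
Test candidates g = 2, 3, … against the prime factors q ∈ {2, 11} of φ(46): g is a generator iff g^(22/q) ≢ 1 for every such q.
g = 2: gcd(2, 46) = 2 > 1, not a unit — skip.
g = 3: 3^11 ≡ 1 — hits 1, so not a primitive root.
g = 4: gcd(4, 46) = 2 > 1, not a unit — skip.
g = 5: 5^11 ≡ 45; 5^2 ≡ 25 — none is 1, so 5 is a primitive root.
Hence the least primitive root of 46 is 5.

5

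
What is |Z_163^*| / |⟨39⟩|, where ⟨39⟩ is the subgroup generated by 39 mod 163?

Since 39 ∈ (Z/163Z)^×, its order divides φ(163) = 163 − 1 = 162 = 2 · 3^4.
Divisors of 162: 1, 2, 3, 6, 9, 18, 27, 54, 81, 162.
Test each divisor d:
39^1 ≡ 39 (mod 163)
39^2 ≡ 54 (mod 163)
39^3 ≡ 150 (mod 163)
39^6 ≡ 6 (mod 163)
39^9 ≡ 85 (mod 163)
39^18 ≡ 53 (mod 163)
39^27 ≡ 104 (mod 163)
39^54 ≡ 58 (mod 163)
39^81 ≡ 1 (mod 163) ✓
Thus |⟨39⟩| = ord(39) = 81.
[(Z/163Z)^× : ⟨39⟩] = 162/81 = 2.

2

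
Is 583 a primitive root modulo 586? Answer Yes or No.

Yes

φ(586) = φ(2)·φ(293) = 1·292 = 292 = 2^2 · 73.
It suffices to check that the order of 583 is not a proper divisor of 292: compute 583^(292/q) for q ∈ {2, 73}.
583^146 ≡ 585 (mod 586)  [q = 2: ≢ 1 ✓]
583^4 ≡ 81 (mod 586)  [q = 73: ≢ 1 ✓]
All checks pass, so 583 has order 292 and is a primitive root modulo 586.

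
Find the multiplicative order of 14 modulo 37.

Since 14 ∈ (Z/37Z)^×, its order divides φ(37) = 37 − 1 = 36 = 2^2 · 3^2.
Divisors of 36: 1, 2, 3, 4, 6, 9, 12, 18, 36.
Evaluate successive powers at the divisors of 36:
14^1 ≡ 14
14^2 ≡ 11
14^3 ≡ 6
14^4 ≡ 10
14^6 ≡ 36
14^9 ≡ 31
14^12 ≡ 1
The smallest such exponent is 12, so the order of 14 is 12.

12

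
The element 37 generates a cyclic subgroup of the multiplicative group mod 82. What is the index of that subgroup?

8

The order of 37 must divide φ(82) = φ(2)·φ(41) = 1·40 = 40 = 2^3 · 5.
Divisors of 40: 1, 2, 4, 5, 8, 10, 20, 40.
Test each divisor d:
37^1 ≡ 37
37^2 ≡ 57
37^4 ≡ 51
37^5 ≡ 1
Thus |⟨37⟩| = ord(37) = 5.
[(Z/82Z)^× : ⟨37⟩] = 40/5 = 8.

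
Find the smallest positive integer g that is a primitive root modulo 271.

6

φ(271) = 271 − 1 = 270 = 2 · 3^3 · 5.
Test candidates g = 2, 3, … against the prime factors q ∈ {2, 3, 5} of φ(271): g is a generator iff g^(270/q) ≢ 1 for every such q.
g = 2: 2^135 ≡ 1 — hits 1, so not a primitive root.
g = 3: 3^135 ≡ 270; 3^90 ≡ 1 — hits 1, so not a primitive root.
g = 4: 4^135 ≡ 1 — hits 1, so not a primitive root.
g = 5: 5^135 ≡ 1 — hits 1, so not a primitive root.
g = 6: 6^135 ≡ 270; 6^90 ≡ 242; 6^54 ≡ 10 — none is 1, so 6 is a primitive root.
The smallest primitive root modulo 271 is 6.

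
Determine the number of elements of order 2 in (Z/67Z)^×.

φ(67) = 67 − 1 = 66 = 2 · 3 · 11.
In a cyclic group of order 66, there are φ(d) elements of order d for each divisor d of 66, and zero for non-divisors.
2 | 66, and φ(2) = 2 − 1 = 1.

1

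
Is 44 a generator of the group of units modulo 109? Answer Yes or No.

Yes

φ(109) = 109 − 1 = 108 = 2^2 · 3^3.
It suffices to check that the order of 44 is not a proper divisor of 108: compute 44^(108/q) for q ∈ {2, 3}.
44^54 ≡ 108 (mod 109)  [q = 2: ≢ 1 ✓]
44^36 ≡ 45 (mod 109)  [q = 3: ≢ 1 ✓]
All checks pass, so 44 has order 108 and is a primitive root modulo 109.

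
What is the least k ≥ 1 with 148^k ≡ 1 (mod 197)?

Since 148 ∈ (Z/197Z)^×, its order divides φ(197) = 197 − 1 = 196 = 2^2 · 7^2.
Divisors of 196: 1, 2, 4, 7, 14, 28, 49, 98, 196.
Check 148^d mod 197 for each divisor in increasing order:
148^1 ≡ 148
148^2 ≡ 37
148^4 ≡ 187
148^7 ≡ 6
148^14 ≡ 36
148^28 ≡ 114
148^49 ≡ 196
148^98 ≡ 1
The smallest such exponent is 98, so the order of 148 is 98.

98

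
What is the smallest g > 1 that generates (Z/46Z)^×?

5

φ(46) = φ(2)·φ(23) = 1·22 = 22 = 2 · 11.
g is a primitive root iff g^(22/q) ≢ 1 (mod 46) for each prime q ∈ {2, 11}.
g = 2: gcd(2, 46) = 2 > 1, not a unit — skip.
g = 3: 3^11 ≡ 1 — hits 1, so not a primitive root.
g = 4: gcd(4, 46) = 2 > 1, not a unit — skip.
g = 5: 5^11 ≡ 45; 5^2 ≡ 25 — none is 1, so 5 is a primitive root.
The smallest primitive root modulo 46 is 5.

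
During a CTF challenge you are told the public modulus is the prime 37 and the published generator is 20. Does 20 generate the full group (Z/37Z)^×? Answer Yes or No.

Yes

φ(37) = 37 − 1 = 36 = 2^2 · 3^2.
An element g generates (Z/37Z)^× iff g^(36/q) ≢ 1 (mod 37) for each prime q ∈ {2, 3}.
20^18 ≡ 36 (mod 37)  [q = 2: ≢ 1 ✓]
20^12 ≡ 26 (mod 37)  [q = 3: ≢ 1 ✓]
All checks pass, so 20 has order 36 and is a primitive root modulo 37.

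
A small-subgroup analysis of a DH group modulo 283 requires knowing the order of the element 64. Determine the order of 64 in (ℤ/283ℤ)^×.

By Lagrange's theorem, ord_283(64) divides φ(283) = 283 − 1 = 282 = 2 · 3 · 47.
Divisors of 282: 1, 2, 3, 6, 47, 94, 141, 282.
Evaluate successive powers at the divisors of 282:
64^1 ≡ 64 (mod 283)
64^2 ≡ 134 (mod 283)
64^3 ≡ 86 (mod 283)
64^6 ≡ 38 (mod 283)
64^47 ≡ 1 (mod 283) ✓
The smallest such exponent is 47, so the order of 64 is 47.

47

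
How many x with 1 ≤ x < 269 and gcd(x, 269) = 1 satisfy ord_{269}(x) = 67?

66

φ(269) = 269 − 1 = 268 = 2^2 · 67.
Since (Z/269Z)^× is cyclic of order 268, the number of elements of order d is φ(d) when d | 268 and 0 otherwise.
67 | 268, and φ(67) = 67 − 1 = 66.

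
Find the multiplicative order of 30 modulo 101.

The order of 30 must divide φ(101) = 101 − 1 = 100 = 2^2 · 5^2.
Divisors of 100: 1, 2, 4, 5, 10, 20, 25, 50, 100.
Check 30^d mod 101 for each divisor in increasing order:
30^1 ≡ 30 (mod 101)
30^2 ≡ 92 (mod 101)
30^4 ≡ 81 (mod 101)
30^5 ≡ 6 (mod 101)
30^10 ≡ 36 (mod 101)
30^20 ≡ 84 (mod 101)
30^25 ≡ 100 (mod 101)
30^50 ≡ 1 (mod 101) ✓
The smallest such exponent is 50, so the order of 30 is 50.

50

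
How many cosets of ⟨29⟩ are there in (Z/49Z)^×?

6

Since 29 ∈ (Z/49Z)^×, its order divides φ(49) = φ(7^2) = 7·(7−1) = 42 = 2 · 3 · 7.
Divisors of 42: 1, 2, 3, 6, 7, 14, 21, 42.
Compute 29^d (mod 49) for the divisors d until we hit 1:
29^1 ≡ 29 (mod 49)
29^2 ≡ 8 (mod 49)
29^3 ≡ 36 (mod 49)
29^6 ≡ 22 (mod 49)
29^7 ≡ 1 (mod 49) ✓
The order of 29 is 7, so the subgroup it generates has 7 elements.
The index is φ(49) / ord(29) = 42 / 7 = 6.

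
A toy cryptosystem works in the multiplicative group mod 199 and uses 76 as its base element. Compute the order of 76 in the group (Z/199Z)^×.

By Lagrange's theorem, ord_199(76) divides φ(199) = 199 − 1 = 198 = 2 · 3^2 · 11.
Divisors of 198: 1, 2, 3, 6, 9, 11, 18, 22, 33, 66, 99, 198.
Test each divisor d:
76^1 ≡ 76 (mod 199)
76^2 ≡ 5 (mod 199)
76^3 ≡ 181 (mod 199)
76^6 ≡ 125 (mod 199)
76^9 ≡ 138 (mod 199)
76^11 ≡ 93 (mod 199)
76^18 ≡ 139 (mod 199)
76^22 ≡ 92 (mod 199)
76^33 ≡ 198 (mod 199)
76^66 ≡ 1 (mod 199) ✓
Hence ord(76) = 66.

66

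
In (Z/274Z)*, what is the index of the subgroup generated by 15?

Since 15 ∈ (Z/274Z)^×, its order divides φ(274) = φ(2)·φ(137) = 1·136 = 136 = 2^3 · 17.
Divisors of 136: 1, 2, 4, 8, 17, 34, 68, 136.
Check 15^d mod 274 for each divisor in increasing order:
15^1 ≡ 15 (mod 274)
15^2 ≡ 225 (mod 274)
15^4 ≡ 209 (mod 274)
15^8 ≡ 115 (mod 274)
15^17 ≡ 273 (mod 274)
15^34 ≡ 1 (mod 274) ✓
The order of 15 is 34, so the subgroup it generates has 34 elements.
The index is φ(274) / ord(15) = 136 / 34 = 4.

4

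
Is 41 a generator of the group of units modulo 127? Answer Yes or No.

No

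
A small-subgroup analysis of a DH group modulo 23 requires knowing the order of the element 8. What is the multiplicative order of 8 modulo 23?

ord(8) | φ(23) = 23 − 1 = 22 = 2 · 11.
Divisors of 22: 1, 2, 11, 22.
Compute 8^d (mod 23) for the divisors d until we hit 1:
8^1 ≡ 8 (mod 23)
8^2 ≡ 18 (mod 23)
8^11 ≡ 1 (mod 23) ✓
Therefore the multiplicative order of 8 modulo 23 is 11.

11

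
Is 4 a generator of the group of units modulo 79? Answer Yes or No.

No

φ(79) = 79 − 1 = 78 = 2 · 3 · 13.
An element g generates (Z/79Z)^× iff g^(78/q) ≢ 1 (mod 79) for each prime q ∈ {2, 3, 13}.
4^39 ≡ 1 (mod 79)  [q = 2: ≡ 1 ✗]
4^26 ≡ 55 (mod 79)  [q = 3: ≢ 1 ✓]
4^6 ≡ 67 (mod 79)  [q = 13: ≢ 1 ✓]
Since 4^39 ≡ 1, the order of 4 divides 39 < 78, so 4 is not a primitive root.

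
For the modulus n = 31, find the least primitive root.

3

φ(31) = 31 − 1 = 30 = 2 · 3 · 5.
g is a primitive root iff g^(30/q) ≢ 1 (mod 31) for each prime q ∈ {2, 3, 5}.
g = 2: 2^15 ≡ 1 — hits 1, so not a primitive root.
g = 3: 3^15 ≡ 30; 3^10 ≡ 25; 3^6 ≡ 16 — none is 1, so 3 is a primitive root.
The smallest primitive root modulo 31 is 3.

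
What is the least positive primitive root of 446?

3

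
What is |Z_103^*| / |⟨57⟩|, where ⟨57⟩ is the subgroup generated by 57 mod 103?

17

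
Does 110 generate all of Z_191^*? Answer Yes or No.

Yes

φ(191) = 191 − 1 = 190 = 2 · 5 · 19.
An element g generates (Z/191Z)^× iff g^(190/q) ≢ 1 (mod 191) for each prime q ∈ {2, 5, 19}.
110^95 ≡ 190 (mod 191)  [q = 2: ≢ 1 ✓]
110^38 ≡ 49 (mod 191)  [q = 5: ≢ 1 ✓]
110^10 ≡ 160 (mod 191)  [q = 19: ≢ 1 ✓]
Every test exponent gives a nontrivial residue, hence 110 generates the full group.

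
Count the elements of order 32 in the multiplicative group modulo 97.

16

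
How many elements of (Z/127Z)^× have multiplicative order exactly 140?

φ(127) = 127 − 1 = 126 = 2 · 3^2 · 7.
Since (Z/127Z)^× is cyclic of order 126, the number of elements of order d is φ(d) when d | 126 and 0 otherwise.
Here 126 is not a multiple of 140, so there are no elements of order 140.

0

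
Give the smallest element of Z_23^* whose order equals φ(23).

5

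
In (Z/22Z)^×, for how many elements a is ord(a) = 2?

1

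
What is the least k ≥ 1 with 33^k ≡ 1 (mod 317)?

316

ord(33) | φ(317) = 317 − 1 = 316 = 2^2 · 79.
Divisors of 316: 1, 2, 4, 79, 158, 316.
Test each divisor d:
33^1 ≡ 33 (mod 317)
33^2 ≡ 138 (mod 317)
33^4 ≡ 24 (mod 317)
33^79 ≡ 203 (mod 317)
33^158 ≡ 316 (mod 317)
33^316 ≡ 1 (mod 317) ✓
So ord_317(33) = 316.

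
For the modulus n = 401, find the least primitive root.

3

φ(401) = 401 − 1 = 400 = 2^4 · 5^2.
Test candidates g = 2, 3, … against the prime factors q ∈ {2, 5} of φ(401): g is a generator iff g^(400/q) ≢ 1 for every such q.
g = 2: 2^200 ≡ 1 — hits 1, so not a primitive root.
g = 3: 3^200 ≡ 400; 3^80 ≡ 72 — none is 1, so 3 is a primitive root.
The smallest primitive root modulo 401 is 3.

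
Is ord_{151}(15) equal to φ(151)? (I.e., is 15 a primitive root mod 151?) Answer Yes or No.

Yes

φ(151) = 151 − 1 = 150 = 2 · 3 · 5^2.
Test 15^(150/q) mod 151 for each prime factor q of 150:
15^75 ≡ 150 (mod 151)  [q = 2: ≢ 1 ✓]
15^50 ≡ 32 (mod 151)  [q = 3: ≢ 1 ✓]
15^30 ≡ 19 (mod 151)  [q = 5: ≢ 1 ✓]
All checks pass, so 15 has order 150 and is a primitive root modulo 151.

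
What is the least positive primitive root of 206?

φ(206) = φ(2)·φ(103) = 1·102 = 102 = 2 · 3 · 17.
Test candidates g = 2, 3, … against the prime factors q ∈ {2, 3, 17} of φ(206): g is a generator iff g^(102/q) ≢ 1 for every such q.
g = 2: gcd(2, 206) = 2 > 1, not a unit — skip.
g = 3: 3^51 ≡ 205; 3^34 ≡ 1 — hits 1, so not a primitive root.
g = 4: gcd(4, 206) = 2 > 1, not a unit — skip.
g = 5: 5^51 ≡ 205; 5^34 ≡ 159; 5^6 ≡ 175 — none is 1, so 5 is a primitive root.
Hence the least primitive root of 206 is 5.

5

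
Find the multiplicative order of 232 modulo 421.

35

The order of 232 must divide φ(421) = 421 − 1 = 420 = 2^2 · 3 · 5 · 7.
Divisors of 420: 1, 2, 3, 4, 5, 6, 7, 10, 12, 14, 15, 20, 21, 28, 30, 35, 42, 60, 70, 84, 105, 140, 210, 420.
Compute 232^d (mod 421) for the divisors d until we hit 1:
232^1 ≡ 232 (mod 421)
232^2 ≡ 357 (mod 421)
232^3 ≡ 308 (mod 421)
232^4 ≡ 307 (mod 421)
232^5 ≡ 75 (mod 421)
232^6 ≡ 139 (mod 421)
232^7 ≡ 252 (mod 421)
232^10 ≡ 152 (mod 421)
232^12 ≡ 376 (mod 421)
232^14 ≡ 354 (mod 421)
232^15 ≡ 33 (mod 421)
232^20 ≡ 370 (mod 421)
232^21 ≡ 377 (mod 421)
232^28 ≡ 279 (mod 421)
232^30 ≡ 247 (mod 421)
232^35 ≡ 1 (mod 421) ✓
The smallest such exponent is 35, so the order of 232 is 35.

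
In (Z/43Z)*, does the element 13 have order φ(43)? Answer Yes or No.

No

φ(43) = 43 − 1 = 42 = 2 · 3 · 7.
It suffices to check that the order of 13 is not a proper divisor of 42: compute 13^(42/q) for q ∈ {2, 3, 7}.
13^21 ≡ 1 (mod 43)  [q = 2: ≡ 1 ✗]
13^14 ≡ 6 (mod 43)  [q = 3: ≢ 1 ✓]
13^6 ≡ 16 (mod 43)  [q = 7: ≢ 1 ✓]
13^21 ≡ 1 shows ord(13) | 21, strictly less than φ(43); not a primitive root.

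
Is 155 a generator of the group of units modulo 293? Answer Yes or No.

φ(293) = 293 − 1 = 292 = 2^2 · 73.
An element g generates (Z/293Z)^× iff g^(292/q) ≢ 1 (mod 293) for each prime q ∈ {2, 73}.
155^146 ≡ 292 (mod 293)  [q = 2: ≢ 1 ✓]
155^4 ≡ 1 (mod 293)  [q = 73: ≡ 1 ✗]
Since 155^4 ≡ 1, the order of 155 divides 4 < 292, so 155 is not a primitive root.

No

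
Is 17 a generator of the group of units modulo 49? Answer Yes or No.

Yes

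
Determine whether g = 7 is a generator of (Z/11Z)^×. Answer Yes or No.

Yes

φ(11) = 11 − 1 = 10 = 2 · 5.
7 is a primitive root mod 11 iff 7^(φ(11)/q) ≢ 1 for every prime q | φ(11), i.e. q ∈ {2, 5}.
7^5 ≡ 10 (mod 11)  [q = 2: ≢ 1 ✓]
7^2 ≡ 5 (mod 11)  [q = 5: ≢ 1 ✓]
Every test exponent gives a nontrivial residue, hence 7 generates the full group.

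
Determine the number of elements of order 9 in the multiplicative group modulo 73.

6

φ(73) = 73 − 1 = 72 = 2^3 · 3^2.
Since (Z/73Z)^× is cyclic of order 72, the number of elements of order d is φ(d) when d | 72 and 0 otherwise.
9 = 3^2 divides 72, and φ(9) = 6.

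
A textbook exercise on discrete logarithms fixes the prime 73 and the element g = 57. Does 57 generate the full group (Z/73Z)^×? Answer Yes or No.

No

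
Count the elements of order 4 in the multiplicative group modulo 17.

2

φ(17) = 17 − 1 = 16 = 2^4.
In a cyclic group of order 16, there are φ(d) elements of order d for each divisor d of 16, and zero for non-divisors.
4 = 2^2 divides 16, and φ(4) = 2.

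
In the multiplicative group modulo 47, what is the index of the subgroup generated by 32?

ord(32) | φ(47) = 47 − 1 = 46 = 2 · 23.
Divisors of 46: 1, 2, 23, 46.
Compute 32^d (mod 47) for the divisors d until we hit 1:
32^1 ≡ 32 (mod 47)
32^2 ≡ 37 (mod 47)
32^23 ≡ 1 (mod 47) ✓
Thus |⟨32⟩| = ord(32) = 23.
Index = |(Z/47Z)^×| / |⟨32⟩| = 46 / 23 = 2.

2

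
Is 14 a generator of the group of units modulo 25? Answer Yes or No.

No

φ(25) = φ(5^2) = 5·(5−1) = 20 = 2^2 · 5.
It suffices to check that the order of 14 is not a proper divisor of 20: compute 14^(20/q) for q ∈ {2, 5}.
14^10 ≡ 1 (mod 25)  [q = 2: ≡ 1 ✗]
14^4 ≡ 16 (mod 25)  [q = 5: ≢ 1 ✓]
The check at q = 2 fails, so 14 generates a proper subgroup.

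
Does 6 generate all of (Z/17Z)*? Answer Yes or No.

φ(17) = 17 − 1 = 16 = 2^4.
An element g generates (Z/17Z)^× iff g^(16/q) ≢ 1 (mod 17) for each prime q ∈ {2}.
6^8 ≡ 16 (mod 17)  [q = 2: ≢ 1 ✓]
All checks pass, so 6 has order 16 and is a primitive root modulo 17.

Yes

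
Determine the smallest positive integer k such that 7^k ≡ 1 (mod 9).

3

ord(7) | φ(9) = φ(3^2) = 3·(3−1) = 6 = 2 · 3.
Divisors of 6: 1, 2, 3, 6.
Test each divisor d:
7^1 ≡ 7
7^2 ≡ 4
7^3 ≡ 1
The smallest such exponent is 3, so the order of 7 is 3.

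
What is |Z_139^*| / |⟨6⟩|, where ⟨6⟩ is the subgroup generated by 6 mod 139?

6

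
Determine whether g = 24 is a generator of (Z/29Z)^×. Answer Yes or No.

No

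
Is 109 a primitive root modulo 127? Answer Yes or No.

Yes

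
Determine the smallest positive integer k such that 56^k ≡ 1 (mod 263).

ord(56) | φ(263) = 263 − 1 = 262 = 2 · 131.
Divisors of 262: 1, 2, 131, 262.
Check 56^d mod 263 for each divisor in increasing order:
56^1 ≡ 56 (mod 263)
56^2 ≡ 243 (mod 263)
56^131 ≡ 262 (mod 263)
56^262 ≡ 1 (mod 263) ✓
So ord_263(56) = 262.

262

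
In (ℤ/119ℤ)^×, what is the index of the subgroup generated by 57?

6

ord(57) | φ(119) = φ(7·17) = (7−1)·(17−1) = 6·16 = 96 = 2^5 · 3.
Divisors of 96: 1, 2, 3, 4, 6, 8, 12, 16, 24, 32, 48, 96.
Test each divisor d:
57^1 ≡ 57 (mod 119)
57^2 ≡ 36 (mod 119)
57^3 ≡ 29 (mod 119)
57^4 ≡ 106 (mod 119)
57^6 ≡ 8 (mod 119)
57^8 ≡ 50 (mod 119)
57^12 ≡ 64 (mod 119)
57^16 ≡ 1 (mod 119) ✓
So ord_119(57) = 16, hence |⟨57⟩| = 16.
The index is φ(119) / ord(57) = 96 / 16 = 6.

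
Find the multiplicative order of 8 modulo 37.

12

The order of 8 must divide φ(37) = 37 − 1 = 36 = 2^2 · 3^2.
Divisors of 36: 1, 2, 3, 4, 6, 9, 12, 18, 36.
Compute 8^d (mod 37) for the divisors d until we hit 1:
8^1 ≡ 8 (mod 37)
8^2 ≡ 27 (mod 37)
8^3 ≡ 31 (mod 37)
8^4 ≡ 26 (mod 37)
8^6 ≡ 36 (mod 37)
8^9 ≡ 6 (mod 37)
8^12 ≡ 1 (mod 37) ✓
So ord_37(8) = 12.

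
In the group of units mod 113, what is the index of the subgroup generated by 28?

By Lagrange's theorem, ord_113(28) divides φ(113) = 113 − 1 = 112 = 2^4 · 7.
Divisors of 112: 1, 2, 4, 7, 8, 14, 16, 28, 56, 112.
Evaluate successive powers at the divisors of 112:
28^1 ≡ 28
28^2 ≡ 106
28^4 ≡ 49
28^7 ≡ 1
Thus |⟨28⟩| = ord(28) = 7.
[(Z/113Z)^× : ⟨28⟩] = 112/7 = 16.

16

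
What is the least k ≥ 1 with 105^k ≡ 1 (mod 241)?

80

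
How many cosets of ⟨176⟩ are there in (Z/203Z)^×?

6

Since 176 ∈ (Z/203Z)^×, its order divides φ(203) = φ(7·29) = (7−1)·(29−1) = 6·28 = 168 = 2^3 · 3 · 7.
Divisors of 168: 1, 2, 3, 4, 6, 7, 8, 12, 14, 21, 24, 28, 42, 56, 84, 168.
Check 176^d mod 203 for each divisor in increasing order:
176^1 ≡ 176 (mod 203)
176^2 ≡ 120 (mod 203)
176^3 ≡ 8 (mod 203)
176^4 ≡ 190 (mod 203)
176^6 ≡ 64 (mod 203)
176^7 ≡ 99 (mod 203)
176^8 ≡ 169 (mod 203)
176^12 ≡ 36 (mod 203)
176^14 ≡ 57 (mod 203)
176^21 ≡ 162 (mod 203)
176^24 ≡ 78 (mod 203)
176^28 ≡ 1 (mod 203) ✓
The order of 176 is 28, so the subgroup it generates has 28 elements.
The index is φ(203) / ord(176) = 168 / 28 = 6.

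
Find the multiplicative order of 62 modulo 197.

98

The order of 62 must divide φ(197) = 197 − 1 = 196 = 2^2 · 7^2.
Divisors of 196: 1, 2, 4, 7, 14, 28, 49, 98, 196.
Compute 62^d (mod 197) for the divisors d until we hit 1:
62^1 ≡ 62
62^2 ≡ 101
62^4 ≡ 154
62^7 ≡ 33
62^14 ≡ 104
62^28 ≡ 178
62^49 ≡ 196
62^98 ≡ 1
The smallest such exponent is 98, so the order of 62 is 98.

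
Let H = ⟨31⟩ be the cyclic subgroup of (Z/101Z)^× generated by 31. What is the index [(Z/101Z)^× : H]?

4

Since 31 ∈ (Z/101Z)^×, its order divides φ(101) = 101 − 1 = 100 = 2^2 · 5^2.
Divisors of 100: 1, 2, 4, 5, 10, 20, 25, 50, 100.
Evaluate successive powers at the divisors of 100:
31^1 ≡ 31 (mod 101)
31^2 ≡ 52 (mod 101)
31^4 ≡ 78 (mod 101)
31^5 ≡ 95 (mod 101)
31^10 ≡ 36 (mod 101)
31^20 ≡ 84 (mod 101)
31^25 ≡ 1 (mod 101) ✓
The order of 31 is 25, so the subgroup it generates has 25 elements.
The index is φ(101) / ord(31) = 100 / 25 = 4.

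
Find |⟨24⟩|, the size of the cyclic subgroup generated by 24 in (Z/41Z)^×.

40

Since 24 ∈ (Z/41Z)^×, its order divides φ(41) = 41 − 1 = 40 = 2^3 · 5.
Divisors of 40: 1, 2, 4, 5, 8, 10, 20, 40.
Compute 24^d (mod 41) for the divisors d until we hit 1:
24^1 ≡ 24 (mod 41)
24^2 ≡ 2 (mod 41)
24^4 ≡ 4 (mod 41)
24^5 ≡ 14 (mod 41)
24^8 ≡ 16 (mod 41)
24^10 ≡ 32 (mod 41)
24^20 ≡ 40 (mod 41)
24^40 ≡ 1 (mod 41) ✓
The smallest such exponent is 40, so the order of 24 is 40.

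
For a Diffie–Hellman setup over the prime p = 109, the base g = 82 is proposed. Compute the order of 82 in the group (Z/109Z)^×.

18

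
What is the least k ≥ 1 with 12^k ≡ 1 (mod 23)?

11

ord(12) | φ(23) = 23 − 1 = 22 = 2 · 11.
Divisors of 22: 1, 2, 11, 22.
Test each divisor d:
12^1 ≡ 12
12^2 ≡ 6
12^11 ≡ 1
So ord_23(12) = 11.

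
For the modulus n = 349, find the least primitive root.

φ(349) = 349 − 1 = 348 = 2^2 · 3 · 29.
g is a primitive root iff g^(348/q) ≢ 1 (mod 349) for each prime q ∈ {2, 3, 29}.
g = 2: 2^174 ≡ 348; 2^116 ≡ 226; 2^12 ≡ 257 — none is 1, so 2 is a primitive root.
Hence the least primitive root of 349 is 2.

2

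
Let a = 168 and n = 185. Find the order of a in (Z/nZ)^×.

36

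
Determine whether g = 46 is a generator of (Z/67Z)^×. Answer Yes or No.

Yes

φ(67) = 67 − 1 = 66 = 2 · 3 · 11.
Test 46^(66/q) mod 67 for each prime factor q of 66:
46^33 ≡ 66 (mod 67)  [q = 2: ≢ 1 ✓]
46^22 ≡ 29 (mod 67)  [q = 3: ≢ 1 ✓]
46^6 ≡ 24 (mod 67)  [q = 11: ≢ 1 ✓]
None equal 1, so ord_67(46) = 66: 46 is a primitive root.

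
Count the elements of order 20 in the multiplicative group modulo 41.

φ(41) = 41 − 1 = 40 = 2^3 · 5.
(Z/41Z)^× is cyclic (|G| = 40); a cyclic group of order m has exactly φ(d) elements of each order d | m, and none otherwise.
20 = 2^2 · 5 divides 40, and φ(20) = 8.

8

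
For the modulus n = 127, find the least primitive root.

3

φ(127) = 127 − 1 = 126 = 2 · 3^2 · 7.
Test candidates g = 2, 3, … against the prime factors q ∈ {2, 3, 7} of φ(127): g is a generator iff g^(126/q) ≢ 1 for every such q.
g = 2: 2^63 ≡ 1 — hits 1, so not a primitive root.
g = 3: 3^63 ≡ 126; 3^42 ≡ 107; 3^18 ≡ 4 — none is 1, so 3 is a primitive root.
Hence the least primitive root of 127 is 3.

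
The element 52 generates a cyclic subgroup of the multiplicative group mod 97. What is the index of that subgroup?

The order of 52 must divide φ(97) = 97 − 1 = 96 = 2^5 · 3.
Divisors of 96: 1, 2, 3, 4, 6, 8, 12, 16, 24, 32, 48, 96.
Evaluate successive powers at the divisors of 96:
52^1 ≡ 52 (mod 97)
52^2 ≡ 85 (mod 97)
52^3 ≡ 55 (mod 97)
52^4 ≡ 47 (mod 97)
52^6 ≡ 18 (mod 97)
52^8 ≡ 75 (mod 97)
52^12 ≡ 33 (mod 97)
52^16 ≡ 96 (mod 97)
52^24 ≡ 22 (mod 97)
52^32 ≡ 1 (mod 97) ✓
The order of 52 is 32, so the subgroup it generates has 32 elements.
The index is φ(97) / ord(52) = 96 / 32 = 3.

3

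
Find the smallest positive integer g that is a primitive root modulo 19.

2

φ(19) = 19 − 1 = 18 = 2 · 3^2.
Test candidates g = 2, 3, … against the prime factors q ∈ {2, 3} of φ(19): g is a generator iff g^(18/q) ≢ 1 for every such q.
g = 2: 2^9 ≡ 18; 2^6 ≡ 7 — none is 1, so 2 is a primitive root.
Hence the least primitive root of 19 is 2.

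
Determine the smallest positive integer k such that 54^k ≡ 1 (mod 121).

22

The order of 54 must divide φ(121) = φ(11^2) = 11·(11−1) = 110 = 2 · 5 · 11.
Divisors of 110: 1, 2, 5, 10, 11, 22, 55, 110.
Test each divisor d:
54^1 ≡ 54
54^2 ≡ 12
54^5 ≡ 32
54^10 ≡ 56
54^11 ≡ 120
54^22 ≡ 1
So ord_121(54) = 22.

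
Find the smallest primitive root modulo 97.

φ(97) = 97 − 1 = 96 = 2^5 · 3.
g is a primitive root iff g^(96/q) ≢ 1 (mod 97) for each prime q ∈ {2, 3}.
g = 2: 2^48 ≡ 1 — hits 1, so not a primitive root.
g = 3: 3^48 ≡ 1 — hits 1, so not a primitive root.
g = 4: 4^48 ≡ 1 — hits 1, so not a primitive root.
g = 5: 5^48 ≡ 96; 5^32 ≡ 35 — none is 1, so 5 is a primitive root.
The smallest primitive root modulo 97 is 5.

5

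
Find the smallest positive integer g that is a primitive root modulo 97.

φ(97) = 97 − 1 = 96 = 2^5 · 3.
g is a primitive root iff g^(96/q) ≢ 1 (mod 97) for each prime q ∈ {2, 3}.
g = 2: 2^48 ≡ 1 — hits 1, so not a primitive root.
g = 3: 3^48 ≡ 1 — hits 1, so not a primitive root.
g = 4: 4^48 ≡ 1 — hits 1, so not a primitive root.
g = 5: 5^48 ≡ 96; 5^32 ≡ 35 — none is 1, so 5 is a primitive root.
So 5 is the smallest generator of (Z/97Z)^×.

5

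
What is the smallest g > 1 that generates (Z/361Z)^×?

φ(361) = φ(19^2) = 19·(19−1) = 342 = 2 · 3^2 · 19.
Test candidates g = 2, 3, … against the prime factors q ∈ {2, 3, 19} of φ(361): g is a generator iff g^(342/q) ≢ 1 for every such q.
g = 2: 2^171 ≡ 360; 2^114 ≡ 292; 2^18 ≡ 58 — none is 1, so 2 is a primitive root.
Hence the least primitive root of 361 is 2.

2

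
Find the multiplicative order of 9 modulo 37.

9

Since 9 ∈ (Z/37Z)^×, its order divides φ(37) = 37 − 1 = 36 = 2^2 · 3^2.
Divisors of 36: 1, 2, 3, 4, 6, 9, 12, 18, 36.
Evaluate successive powers at the divisors of 36:
9^1 ≡ 9
9^2 ≡ 7
9^3 ≡ 26
9^4 ≡ 12
9^6 ≡ 10
9^9 ≡ 1
Hence ord(9) = 9.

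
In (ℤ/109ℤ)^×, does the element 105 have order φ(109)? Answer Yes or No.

No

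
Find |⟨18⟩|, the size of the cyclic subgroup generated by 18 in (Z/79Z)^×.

13

Since 18 ∈ (Z/79Z)^×, its order divides φ(79) = 79 − 1 = 78 = 2 · 3 · 13.
Divisors of 78: 1, 2, 3, 6, 13, 26, 39, 78.
Compute 18^d (mod 79) for the divisors d until we hit 1:
18^1 ≡ 18 (mod 79)
18^2 ≡ 8 (mod 79)
18^3 ≡ 65 (mod 79)
18^6 ≡ 38 (mod 79)
18^13 ≡ 1 (mod 79) ✓
Hence ord(18) = 13.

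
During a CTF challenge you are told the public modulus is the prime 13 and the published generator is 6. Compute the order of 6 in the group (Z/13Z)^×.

12

By Lagrange's theorem, ord_13(6) divides φ(13) = 13 − 1 = 12 = 2^2 · 3.
Divisors of 12: 1, 2, 3, 4, 6, 12.
Evaluate successive powers at the divisors of 12:
6^1 ≡ 6 (mod 13)
6^2 ≡ 10 (mod 13)
6^3 ≡ 8 (mod 13)
6^4 ≡ 9 (mod 13)
6^6 ≡ 12 (mod 13)
6^12 ≡ 1 (mod 13) ✓
The smallest such exponent is 12, so the order of 6 is 12.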